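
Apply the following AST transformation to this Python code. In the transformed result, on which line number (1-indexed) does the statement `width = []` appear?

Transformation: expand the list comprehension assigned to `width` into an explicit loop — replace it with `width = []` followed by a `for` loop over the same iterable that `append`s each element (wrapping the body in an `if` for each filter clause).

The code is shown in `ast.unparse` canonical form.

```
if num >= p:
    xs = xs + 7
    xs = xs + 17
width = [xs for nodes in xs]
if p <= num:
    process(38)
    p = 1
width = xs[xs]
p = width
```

Transformed code:
if num >= p:
    xs = xs + 7
    xs = xs + 17
width = []
for nodes in xs:
    width.append(xs)
if p <= num:
    process(38)
    p = 1
width = xs[xs]
p = width

4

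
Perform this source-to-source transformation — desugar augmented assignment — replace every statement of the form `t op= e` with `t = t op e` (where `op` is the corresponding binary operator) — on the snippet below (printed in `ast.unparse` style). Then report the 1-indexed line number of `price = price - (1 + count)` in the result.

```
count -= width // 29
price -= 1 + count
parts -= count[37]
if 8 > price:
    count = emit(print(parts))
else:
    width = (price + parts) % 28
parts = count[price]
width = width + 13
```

2

Transformed code:
count = count - width // 29
price = price - (1 + count)
parts = parts - count[37]
if 8 > price:
    count = emit(print(parts))
else:
    width = (price + parts) % 28
parts = count[price]
width = width + 13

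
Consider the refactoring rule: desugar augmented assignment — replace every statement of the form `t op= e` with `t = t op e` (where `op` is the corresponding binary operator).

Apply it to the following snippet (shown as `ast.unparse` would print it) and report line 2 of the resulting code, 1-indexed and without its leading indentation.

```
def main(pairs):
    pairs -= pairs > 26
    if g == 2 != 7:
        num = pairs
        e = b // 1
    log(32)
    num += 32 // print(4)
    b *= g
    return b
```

Transformed code:
def main(pairs):
    pairs = pairs - (pairs > 26)
    if g == 2 != 7:
        num = pairs
        e = b // 1
    log(32)
    num = num + 32 // print(4)
    b = b * g
    return b

pairs = pairs - (pairs > 26)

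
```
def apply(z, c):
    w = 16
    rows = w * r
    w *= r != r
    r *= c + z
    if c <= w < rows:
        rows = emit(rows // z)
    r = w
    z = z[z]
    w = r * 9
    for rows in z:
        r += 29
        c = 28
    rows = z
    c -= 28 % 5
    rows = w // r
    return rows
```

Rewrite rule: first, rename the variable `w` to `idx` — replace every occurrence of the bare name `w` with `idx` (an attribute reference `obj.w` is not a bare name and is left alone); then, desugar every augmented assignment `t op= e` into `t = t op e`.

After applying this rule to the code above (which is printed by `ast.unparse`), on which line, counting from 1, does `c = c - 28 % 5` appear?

Transformed code:
def apply(z, c):
    idx = 16
    rows = idx * r
    idx = idx * (r != r)
    r = r * (c + z)
    if c <= idx < rows:
        rows = emit(rows // z)
    r = idx
    z = z[z]
    idx = r * 9
    for rows in z:
        r = r + 29
        c = 28
    rows = z
    c = c - 28 % 5
    rows = idx // r
    return rows

15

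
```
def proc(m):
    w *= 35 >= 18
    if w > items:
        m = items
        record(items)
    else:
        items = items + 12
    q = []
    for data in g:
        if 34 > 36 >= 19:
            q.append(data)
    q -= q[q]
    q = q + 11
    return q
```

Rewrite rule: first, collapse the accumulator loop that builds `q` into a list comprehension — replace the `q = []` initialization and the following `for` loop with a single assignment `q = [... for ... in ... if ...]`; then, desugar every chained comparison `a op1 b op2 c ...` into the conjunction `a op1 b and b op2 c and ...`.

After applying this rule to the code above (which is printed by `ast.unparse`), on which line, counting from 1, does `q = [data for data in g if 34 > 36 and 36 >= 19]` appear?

8

Transformed code:
def proc(m):
    w *= 35 >= 18
    if w > items:
        m = items
        record(items)
    else:
        items = items + 12
    q = [data for data in g if 34 > 36 and 36 >= 19]
    q -= q[q]
    q = q + 11
    return q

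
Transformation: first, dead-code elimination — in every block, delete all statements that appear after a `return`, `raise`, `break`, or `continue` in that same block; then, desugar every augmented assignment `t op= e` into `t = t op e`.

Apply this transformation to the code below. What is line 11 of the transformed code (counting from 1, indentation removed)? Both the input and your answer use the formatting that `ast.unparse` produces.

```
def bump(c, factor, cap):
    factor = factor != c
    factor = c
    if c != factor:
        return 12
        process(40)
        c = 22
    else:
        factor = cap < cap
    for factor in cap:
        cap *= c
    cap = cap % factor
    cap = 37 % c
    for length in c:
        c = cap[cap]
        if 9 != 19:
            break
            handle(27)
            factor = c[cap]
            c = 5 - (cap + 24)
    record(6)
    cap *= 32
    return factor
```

Transformed code:
def bump(c, factor, cap):
    factor = factor != c
    factor = c
    if c != factor:
        return 12
    else:
        factor = cap < cap
    for factor in cap:
        cap = cap * c
    cap = cap % factor
    cap = 37 % c
    for length in c:
        c = cap[cap]
        if 9 != 19:
            break
    record(6)
    cap = cap * 32
    return factor

cap = 37 % c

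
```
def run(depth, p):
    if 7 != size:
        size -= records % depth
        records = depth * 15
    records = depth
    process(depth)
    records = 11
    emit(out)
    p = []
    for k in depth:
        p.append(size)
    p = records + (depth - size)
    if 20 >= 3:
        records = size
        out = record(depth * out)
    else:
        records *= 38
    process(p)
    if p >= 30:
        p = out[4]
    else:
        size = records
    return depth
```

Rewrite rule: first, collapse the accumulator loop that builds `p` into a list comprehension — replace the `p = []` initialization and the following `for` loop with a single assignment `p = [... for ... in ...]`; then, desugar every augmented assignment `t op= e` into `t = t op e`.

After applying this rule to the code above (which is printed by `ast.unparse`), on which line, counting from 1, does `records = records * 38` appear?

Transformed code:
def run(depth, p):
    if 7 != size:
        size = size - records % depth
        records = depth * 15
    records = depth
    process(depth)
    records = 11
    emit(out)
    p = [size for k in depth]
    p = records + (depth - size)
    if 20 >= 3:
        records = size
        out = record(depth * out)
    else:
        records = records * 38
    process(p)
    if p >= 30:
        p = out[4]
    else:
        size = records
    return depth

15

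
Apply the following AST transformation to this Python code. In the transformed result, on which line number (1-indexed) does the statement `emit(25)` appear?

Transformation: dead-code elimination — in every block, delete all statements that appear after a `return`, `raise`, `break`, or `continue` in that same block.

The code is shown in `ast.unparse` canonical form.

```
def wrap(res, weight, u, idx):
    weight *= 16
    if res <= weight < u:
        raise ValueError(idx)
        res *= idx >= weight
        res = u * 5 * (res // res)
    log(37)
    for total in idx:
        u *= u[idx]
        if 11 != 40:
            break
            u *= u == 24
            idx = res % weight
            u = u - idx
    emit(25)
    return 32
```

Transformed code:
def wrap(res, weight, u, idx):
    weight *= 16
    if res <= weight < u:
        raise ValueError(idx)
    log(37)
    for total in idx:
        u *= u[idx]
        if 11 != 40:
            break
    emit(25)
    return 32

10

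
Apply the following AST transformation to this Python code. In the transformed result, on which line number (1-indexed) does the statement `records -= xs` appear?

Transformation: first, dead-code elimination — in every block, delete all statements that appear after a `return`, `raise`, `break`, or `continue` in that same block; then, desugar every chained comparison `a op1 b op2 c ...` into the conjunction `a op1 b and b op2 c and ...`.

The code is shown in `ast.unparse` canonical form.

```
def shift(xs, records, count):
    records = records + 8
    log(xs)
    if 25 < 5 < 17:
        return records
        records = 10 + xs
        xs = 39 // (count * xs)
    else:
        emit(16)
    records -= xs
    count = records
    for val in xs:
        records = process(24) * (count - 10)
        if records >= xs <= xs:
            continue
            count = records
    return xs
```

Transformed code:
def shift(xs, records, count):
    records = records + 8
    log(xs)
    if 25 < 5 and 5 < 17:
        return records
    else:
        emit(16)
    records -= xs
    count = records
    for val in xs:
        records = process(24) * (count - 10)
        if records >= xs and xs <= xs:
            continue
    return xs

8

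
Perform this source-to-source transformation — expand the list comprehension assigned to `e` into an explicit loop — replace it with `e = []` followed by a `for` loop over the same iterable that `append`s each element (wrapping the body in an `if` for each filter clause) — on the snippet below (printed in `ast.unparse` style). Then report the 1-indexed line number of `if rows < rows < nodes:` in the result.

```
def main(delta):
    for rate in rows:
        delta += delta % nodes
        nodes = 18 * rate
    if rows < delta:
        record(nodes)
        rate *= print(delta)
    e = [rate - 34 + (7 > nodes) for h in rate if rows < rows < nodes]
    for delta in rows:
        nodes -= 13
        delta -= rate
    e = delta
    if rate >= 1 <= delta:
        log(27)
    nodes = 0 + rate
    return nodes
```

10

Transformed code:
def main(delta):
    for rate in rows:
        delta += delta % nodes
        nodes = 18 * rate
    if rows < delta:
        record(nodes)
        rate *= print(delta)
    e = []
    for h in rate:
        if rows < rows < nodes:
            e.append(rate - 34 + (7 > nodes))
    for delta in rows:
        nodes -= 13
        delta -= rate
    e = delta
    if rate >= 1 <= delta:
        log(27)
    nodes = 0 + rate
    return nodes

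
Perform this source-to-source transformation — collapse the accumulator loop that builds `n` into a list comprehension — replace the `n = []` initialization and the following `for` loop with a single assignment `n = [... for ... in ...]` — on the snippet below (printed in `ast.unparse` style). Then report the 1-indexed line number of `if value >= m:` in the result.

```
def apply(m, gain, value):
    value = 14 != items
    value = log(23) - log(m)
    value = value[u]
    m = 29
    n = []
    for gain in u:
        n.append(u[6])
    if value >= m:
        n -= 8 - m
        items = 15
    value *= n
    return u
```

7

Transformed code:
def apply(m, gain, value):
    value = 14 != items
    value = log(23) - log(m)
    value = value[u]
    m = 29
    n = [u[6] for gain in u]
    if value >= m:
        n -= 8 - m
        items = 15
    value *= n
    return u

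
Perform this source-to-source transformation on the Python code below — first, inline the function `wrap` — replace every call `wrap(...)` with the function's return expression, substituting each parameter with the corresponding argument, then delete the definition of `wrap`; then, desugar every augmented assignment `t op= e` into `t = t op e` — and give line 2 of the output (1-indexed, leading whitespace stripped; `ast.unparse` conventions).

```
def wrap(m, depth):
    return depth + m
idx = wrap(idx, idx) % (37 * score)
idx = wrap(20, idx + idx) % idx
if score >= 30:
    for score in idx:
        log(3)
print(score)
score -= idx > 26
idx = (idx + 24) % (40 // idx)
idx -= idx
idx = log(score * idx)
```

idx = (idx + idx + 20) % idx

Transformed code:
idx = (idx + idx) % (37 * score)
idx = (idx + idx + 20) % idx
if score >= 30:
    for score in idx:
        log(3)
print(score)
score = score - (idx > 26)
idx = (idx + 24) % (40 // idx)
idx = idx - idx
idx = log(score * idx)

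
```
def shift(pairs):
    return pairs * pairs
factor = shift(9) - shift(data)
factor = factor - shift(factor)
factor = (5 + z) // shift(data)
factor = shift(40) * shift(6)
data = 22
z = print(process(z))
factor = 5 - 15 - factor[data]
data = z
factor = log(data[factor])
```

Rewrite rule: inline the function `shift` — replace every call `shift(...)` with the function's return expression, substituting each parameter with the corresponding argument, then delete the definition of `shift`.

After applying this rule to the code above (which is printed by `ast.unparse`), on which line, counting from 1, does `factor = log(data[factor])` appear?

Transformed code:
factor = 9 * 9 - data * data
factor = factor - factor * factor
factor = (5 + z) // (data * data)
factor = 40 * 40 * (6 * 6)
data = 22
z = print(process(z))
factor = 5 - 15 - factor[data]
data = z
factor = log(data[factor])

9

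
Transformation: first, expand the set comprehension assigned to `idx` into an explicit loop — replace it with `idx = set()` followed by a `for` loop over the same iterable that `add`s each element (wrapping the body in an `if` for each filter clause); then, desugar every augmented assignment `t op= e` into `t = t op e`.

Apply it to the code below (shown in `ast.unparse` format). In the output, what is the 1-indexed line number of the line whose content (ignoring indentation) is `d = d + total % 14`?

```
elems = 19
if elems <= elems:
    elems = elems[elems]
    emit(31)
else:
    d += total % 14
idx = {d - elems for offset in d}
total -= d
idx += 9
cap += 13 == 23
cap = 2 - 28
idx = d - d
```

Transformed code:
elems = 19
if elems <= elems:
    elems = elems[elems]
    emit(31)
else:
    d = d + total % 14
idx = set()
for offset in d:
    idx.add(d - elems)
total = total - d
idx = idx + 9
cap = cap + (13 == 23)
cap = 2 - 28
idx = d - d

6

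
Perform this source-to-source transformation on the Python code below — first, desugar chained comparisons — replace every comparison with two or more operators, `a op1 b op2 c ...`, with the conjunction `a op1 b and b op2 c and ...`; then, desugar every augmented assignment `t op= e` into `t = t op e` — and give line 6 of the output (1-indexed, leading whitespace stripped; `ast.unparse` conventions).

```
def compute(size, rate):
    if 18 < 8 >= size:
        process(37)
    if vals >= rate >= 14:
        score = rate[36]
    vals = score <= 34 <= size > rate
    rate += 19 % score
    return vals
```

Transformed code:
def compute(size, rate):
    if 18 < 8 and 8 >= size:
        process(37)
    if vals >= rate and rate >= 14:
        score = rate[36]
    vals = score <= 34 and 34 <= size and (size > rate)
    rate = rate + 19 % score
    return vals

vals = score <= 34 and 34 <= size and (size > rate)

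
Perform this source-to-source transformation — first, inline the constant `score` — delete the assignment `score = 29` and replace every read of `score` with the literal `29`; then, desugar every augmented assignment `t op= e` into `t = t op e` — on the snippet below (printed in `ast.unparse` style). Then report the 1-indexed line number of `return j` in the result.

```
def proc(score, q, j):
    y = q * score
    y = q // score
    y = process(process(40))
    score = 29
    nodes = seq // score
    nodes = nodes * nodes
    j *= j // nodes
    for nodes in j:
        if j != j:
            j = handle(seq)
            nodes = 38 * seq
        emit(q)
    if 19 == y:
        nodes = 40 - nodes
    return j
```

15

Transformed code:
def proc(score, q, j):
    y = q * 29
    y = q // 29
    y = process(process(40))
    nodes = seq // 29
    nodes = nodes * nodes
    j = j * (j // nodes)
    for nodes in j:
        if j != j:
            j = handle(seq)
            nodes = 38 * seq
        emit(q)
    if 19 == y:
        nodes = 40 - nodes
    return j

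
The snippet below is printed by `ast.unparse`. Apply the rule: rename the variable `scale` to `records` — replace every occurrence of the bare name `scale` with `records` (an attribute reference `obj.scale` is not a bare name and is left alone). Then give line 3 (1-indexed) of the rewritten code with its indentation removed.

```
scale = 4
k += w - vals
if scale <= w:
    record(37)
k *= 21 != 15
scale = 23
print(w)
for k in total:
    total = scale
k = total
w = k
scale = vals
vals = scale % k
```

Transformed code:
records = 4
k += w - vals
if records <= w:
    record(37)
k *= 21 != 15
records = 23
print(w)
for k in total:
    total = records
k = total
w = k
records = vals
vals = records % k

if records <= w:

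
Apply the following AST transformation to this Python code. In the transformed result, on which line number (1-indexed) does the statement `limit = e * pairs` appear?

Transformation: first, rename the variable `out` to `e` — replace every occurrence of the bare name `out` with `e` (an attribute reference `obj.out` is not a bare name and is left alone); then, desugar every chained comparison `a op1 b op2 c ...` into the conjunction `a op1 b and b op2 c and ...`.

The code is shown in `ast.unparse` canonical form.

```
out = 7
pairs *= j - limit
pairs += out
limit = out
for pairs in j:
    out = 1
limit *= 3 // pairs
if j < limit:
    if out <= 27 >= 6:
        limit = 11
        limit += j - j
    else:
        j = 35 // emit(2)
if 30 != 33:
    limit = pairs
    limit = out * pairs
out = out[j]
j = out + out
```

Transformed code:
e = 7
pairs *= j - limit
pairs += e
limit = e
for pairs in j:
    e = 1
limit *= 3 // pairs
if j < limit:
    if e <= 27 and 27 >= 6:
        limit = 11
        limit += j - j
    else:
        j = 35 // emit(2)
if 30 != 33:
    limit = pairs
    limit = e * pairs
e = e[j]
j = e + e

16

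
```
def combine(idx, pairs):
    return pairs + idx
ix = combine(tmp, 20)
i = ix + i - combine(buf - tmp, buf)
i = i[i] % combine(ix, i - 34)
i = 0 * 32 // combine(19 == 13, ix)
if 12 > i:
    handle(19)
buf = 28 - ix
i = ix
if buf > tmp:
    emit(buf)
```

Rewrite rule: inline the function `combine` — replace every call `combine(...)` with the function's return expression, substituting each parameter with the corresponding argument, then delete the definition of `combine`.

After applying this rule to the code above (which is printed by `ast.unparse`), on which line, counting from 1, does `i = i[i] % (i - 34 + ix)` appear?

3

Transformed code:
ix = 20 + tmp
i = ix + i - (buf + (buf - tmp))
i = i[i] % (i - 34 + ix)
i = 0 * 32 // (ix + (19 == 13))
if 12 > i:
    handle(19)
buf = 28 - ix
i = ix
if buf > tmp:
    emit(buf)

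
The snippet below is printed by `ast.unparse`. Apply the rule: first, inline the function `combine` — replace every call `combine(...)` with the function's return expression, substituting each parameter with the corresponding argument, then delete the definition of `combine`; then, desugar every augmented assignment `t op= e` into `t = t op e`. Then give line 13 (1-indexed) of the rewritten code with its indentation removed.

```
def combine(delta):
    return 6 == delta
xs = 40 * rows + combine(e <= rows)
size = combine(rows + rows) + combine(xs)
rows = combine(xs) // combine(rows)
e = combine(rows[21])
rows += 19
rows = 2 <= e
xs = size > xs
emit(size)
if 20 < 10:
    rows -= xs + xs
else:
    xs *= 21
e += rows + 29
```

Transformed code:
xs = 40 * rows + (6 == (e <= rows))
size = (6 == rows + rows) + (6 == xs)
rows = (6 == xs) // (6 == rows)
e = 6 == rows[21]
rows = rows + 19
rows = 2 <= e
xs = size > xs
emit(size)
if 20 < 10:
    rows = rows - (xs + xs)
else:
    xs = xs * 21
e = e + (rows + 29)

e = e + (rows + 29)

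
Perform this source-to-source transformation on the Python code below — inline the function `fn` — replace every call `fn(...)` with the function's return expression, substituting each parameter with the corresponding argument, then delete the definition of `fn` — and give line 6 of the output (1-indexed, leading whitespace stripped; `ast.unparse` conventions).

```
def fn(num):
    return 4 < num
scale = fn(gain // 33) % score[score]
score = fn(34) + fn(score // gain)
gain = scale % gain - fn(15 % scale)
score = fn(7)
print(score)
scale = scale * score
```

Transformed code:
scale = (4 < gain // 33) % score[score]
score = (4 < 34) + (4 < score // gain)
gain = scale % gain - (4 < 15 % scale)
score = 4 < 7
print(score)
scale = scale * score

scale = scale * score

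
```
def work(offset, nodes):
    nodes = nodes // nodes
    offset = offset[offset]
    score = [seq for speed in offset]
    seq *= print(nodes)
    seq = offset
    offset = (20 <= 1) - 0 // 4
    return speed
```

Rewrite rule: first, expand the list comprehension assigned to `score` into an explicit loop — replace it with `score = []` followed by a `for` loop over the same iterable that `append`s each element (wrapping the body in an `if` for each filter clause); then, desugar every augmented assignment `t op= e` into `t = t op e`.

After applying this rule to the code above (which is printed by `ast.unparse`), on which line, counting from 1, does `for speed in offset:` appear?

Transformed code:
def work(offset, nodes):
    nodes = nodes // nodes
    offset = offset[offset]
    score = []
    for speed in offset:
        score.append(seq)
    seq = seq * print(nodes)
    seq = offset
    offset = (20 <= 1) - 0 // 4
    return speed

5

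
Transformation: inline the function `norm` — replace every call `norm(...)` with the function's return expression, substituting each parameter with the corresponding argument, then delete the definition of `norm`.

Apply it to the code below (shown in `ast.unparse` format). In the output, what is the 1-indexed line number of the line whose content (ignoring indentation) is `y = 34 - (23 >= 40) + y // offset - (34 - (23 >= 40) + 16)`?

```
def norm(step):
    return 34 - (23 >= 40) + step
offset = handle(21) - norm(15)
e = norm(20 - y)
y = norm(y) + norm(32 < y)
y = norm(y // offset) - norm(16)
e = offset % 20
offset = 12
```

4

Transformed code:
offset = handle(21) - (34 - (23 >= 40) + 15)
e = 34 - (23 >= 40) + (20 - y)
y = 34 - (23 >= 40) + y + (34 - (23 >= 40) + (32 < y))
y = 34 - (23 >= 40) + y // offset - (34 - (23 >= 40) + 16)
e = offset % 20
offset = 12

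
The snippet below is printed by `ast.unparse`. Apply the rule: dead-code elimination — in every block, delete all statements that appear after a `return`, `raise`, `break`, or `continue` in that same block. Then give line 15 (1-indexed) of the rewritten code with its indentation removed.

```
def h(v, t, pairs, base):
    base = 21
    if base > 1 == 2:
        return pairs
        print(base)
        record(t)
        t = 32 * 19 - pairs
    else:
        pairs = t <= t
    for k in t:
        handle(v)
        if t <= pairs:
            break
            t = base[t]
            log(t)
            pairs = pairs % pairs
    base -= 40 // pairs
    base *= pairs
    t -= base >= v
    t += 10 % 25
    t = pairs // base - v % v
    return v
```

Transformed code:
def h(v, t, pairs, base):
    base = 21
    if base > 1 == 2:
        return pairs
    else:
        pairs = t <= t
    for k in t:
        handle(v)
        if t <= pairs:
            break
    base -= 40 // pairs
    base *= pairs
    t -= base >= v
    t += 10 % 25
    t = pairs // base - v % v
    return v

t = pairs // base - v % v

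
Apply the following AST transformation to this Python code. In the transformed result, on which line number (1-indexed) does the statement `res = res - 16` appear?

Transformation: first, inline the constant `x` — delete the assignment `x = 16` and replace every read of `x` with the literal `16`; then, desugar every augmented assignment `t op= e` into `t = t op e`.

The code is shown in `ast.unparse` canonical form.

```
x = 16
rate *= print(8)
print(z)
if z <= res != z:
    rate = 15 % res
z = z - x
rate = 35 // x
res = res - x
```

Transformed code:
rate = rate * print(8)
print(z)
if z <= res != z:
    rate = 15 % res
z = z - 16
rate = 35 // 16
res = res - 16

7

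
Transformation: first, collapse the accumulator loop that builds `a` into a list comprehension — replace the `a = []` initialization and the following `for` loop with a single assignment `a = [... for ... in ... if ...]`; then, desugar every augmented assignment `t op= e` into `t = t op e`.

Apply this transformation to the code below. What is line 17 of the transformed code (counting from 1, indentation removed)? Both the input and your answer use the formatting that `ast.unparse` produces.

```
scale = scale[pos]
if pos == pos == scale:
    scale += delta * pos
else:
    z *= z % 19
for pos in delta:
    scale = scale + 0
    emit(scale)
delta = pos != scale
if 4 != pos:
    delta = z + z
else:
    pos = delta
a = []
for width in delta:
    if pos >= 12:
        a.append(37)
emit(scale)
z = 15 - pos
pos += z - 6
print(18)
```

Transformed code:
scale = scale[pos]
if pos == pos == scale:
    scale = scale + delta * pos
else:
    z = z * (z % 19)
for pos in delta:
    scale = scale + 0
    emit(scale)
delta = pos != scale
if 4 != pos:
    delta = z + z
else:
    pos = delta
a = [37 for width in delta if pos >= 12]
emit(scale)
z = 15 - pos
pos = pos + (z - 6)
print(18)

pos = pos + (z - 6)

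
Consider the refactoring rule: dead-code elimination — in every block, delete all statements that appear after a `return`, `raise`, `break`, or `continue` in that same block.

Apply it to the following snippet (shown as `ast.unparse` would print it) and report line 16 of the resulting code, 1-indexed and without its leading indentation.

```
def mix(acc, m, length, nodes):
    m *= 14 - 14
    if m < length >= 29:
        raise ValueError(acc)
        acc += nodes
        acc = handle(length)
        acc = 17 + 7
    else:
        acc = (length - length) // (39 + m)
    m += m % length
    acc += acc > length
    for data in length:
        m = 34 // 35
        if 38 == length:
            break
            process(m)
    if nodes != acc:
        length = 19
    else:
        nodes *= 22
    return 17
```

Transformed code:
def mix(acc, m, length, nodes):
    m *= 14 - 14
    if m < length >= 29:
        raise ValueError(acc)
    else:
        acc = (length - length) // (39 + m)
    m += m % length
    acc += acc > length
    for data in length:
        m = 34 // 35
        if 38 == length:
            break
    if nodes != acc:
        length = 19
    else:
        nodes *= 22
    return 17

nodes *= 22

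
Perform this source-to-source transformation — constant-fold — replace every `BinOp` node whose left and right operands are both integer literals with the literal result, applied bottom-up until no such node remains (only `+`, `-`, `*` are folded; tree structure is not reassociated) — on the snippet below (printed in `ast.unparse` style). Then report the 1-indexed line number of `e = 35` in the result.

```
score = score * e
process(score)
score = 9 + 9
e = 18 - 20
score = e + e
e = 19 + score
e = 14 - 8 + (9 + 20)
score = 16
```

Transformed code:
score = score * e
process(score)
score = 18
e = -2
score = e + e
e = 19 + score
e = 35
score = 16

7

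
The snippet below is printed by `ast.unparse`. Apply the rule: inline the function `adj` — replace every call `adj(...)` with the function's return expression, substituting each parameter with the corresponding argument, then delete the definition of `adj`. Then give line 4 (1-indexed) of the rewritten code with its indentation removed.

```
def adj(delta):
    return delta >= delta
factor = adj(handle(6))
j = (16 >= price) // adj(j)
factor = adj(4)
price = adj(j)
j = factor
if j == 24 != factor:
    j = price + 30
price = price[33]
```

Transformed code:
factor = handle(6) >= handle(6)
j = (16 >= price) // (j >= j)
factor = 4 >= 4
price = j >= j
j = factor
if j == 24 != factor:
    j = price + 30
price = price[33]

price = j >= j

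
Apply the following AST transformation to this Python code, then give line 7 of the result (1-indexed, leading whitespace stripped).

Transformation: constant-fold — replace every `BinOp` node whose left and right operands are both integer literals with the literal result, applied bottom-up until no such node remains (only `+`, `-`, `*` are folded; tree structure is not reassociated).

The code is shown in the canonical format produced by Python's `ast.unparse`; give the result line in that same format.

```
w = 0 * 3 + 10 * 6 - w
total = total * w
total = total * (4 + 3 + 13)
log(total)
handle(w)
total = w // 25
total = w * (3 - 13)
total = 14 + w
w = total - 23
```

total = w * -10

Transformed code:
w = 60 - w
total = total * w
total = total * 20
log(total)
handle(w)
total = w // 25
total = w * -10
total = 14 + w
w = total - 23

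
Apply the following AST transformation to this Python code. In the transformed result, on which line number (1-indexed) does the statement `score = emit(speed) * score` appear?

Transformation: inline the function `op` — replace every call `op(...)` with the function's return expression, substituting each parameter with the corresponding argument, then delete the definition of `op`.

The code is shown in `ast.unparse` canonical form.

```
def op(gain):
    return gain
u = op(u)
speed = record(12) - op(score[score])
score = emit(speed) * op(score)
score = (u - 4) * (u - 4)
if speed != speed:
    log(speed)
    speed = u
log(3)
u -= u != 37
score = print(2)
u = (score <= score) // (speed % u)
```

Transformed code:
u = u
speed = record(12) - score[score]
score = emit(speed) * score
score = (u - 4) * (u - 4)
if speed != speed:
    log(speed)
    speed = u
log(3)
u -= u != 37
score = print(2)
u = (score <= score) // (speed % u)

3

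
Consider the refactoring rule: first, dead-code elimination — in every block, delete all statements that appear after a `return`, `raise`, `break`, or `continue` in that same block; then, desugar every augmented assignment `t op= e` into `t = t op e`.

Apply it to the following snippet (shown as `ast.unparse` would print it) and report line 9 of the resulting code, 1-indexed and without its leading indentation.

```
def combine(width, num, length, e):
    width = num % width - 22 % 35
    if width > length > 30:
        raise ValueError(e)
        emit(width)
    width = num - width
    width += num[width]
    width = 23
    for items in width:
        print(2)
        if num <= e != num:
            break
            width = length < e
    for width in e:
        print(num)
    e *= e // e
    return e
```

print(2)

Transformed code:
def combine(width, num, length, e):
    width = num % width - 22 % 35
    if width > length > 30:
        raise ValueError(e)
    width = num - width
    width = width + num[width]
    width = 23
    for items in width:
        print(2)
        if num <= e != num:
            break
    for width in e:
        print(num)
    e = e * (e // e)
    return e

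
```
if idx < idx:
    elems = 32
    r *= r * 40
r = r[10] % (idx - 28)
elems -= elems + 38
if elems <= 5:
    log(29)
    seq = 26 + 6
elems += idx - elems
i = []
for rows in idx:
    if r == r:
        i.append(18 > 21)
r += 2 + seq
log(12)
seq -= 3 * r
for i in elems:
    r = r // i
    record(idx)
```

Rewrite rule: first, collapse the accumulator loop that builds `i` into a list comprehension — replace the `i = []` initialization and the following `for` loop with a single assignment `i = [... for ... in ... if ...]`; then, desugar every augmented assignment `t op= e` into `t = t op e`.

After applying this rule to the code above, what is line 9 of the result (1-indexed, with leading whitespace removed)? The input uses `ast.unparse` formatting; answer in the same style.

elems = elems + (idx - elems)

Transformed code:
if idx < idx:
    elems = 32
    r = r * (r * 40)
r = r[10] % (idx - 28)
elems = elems - (elems + 38)
if elems <= 5:
    log(29)
    seq = 26 + 6
elems = elems + (idx - elems)
i = [18 > 21 for rows in idx if r == r]
r = r + (2 + seq)
log(12)
seq = seq - 3 * r
for i in elems:
    r = r // i
    record(idx)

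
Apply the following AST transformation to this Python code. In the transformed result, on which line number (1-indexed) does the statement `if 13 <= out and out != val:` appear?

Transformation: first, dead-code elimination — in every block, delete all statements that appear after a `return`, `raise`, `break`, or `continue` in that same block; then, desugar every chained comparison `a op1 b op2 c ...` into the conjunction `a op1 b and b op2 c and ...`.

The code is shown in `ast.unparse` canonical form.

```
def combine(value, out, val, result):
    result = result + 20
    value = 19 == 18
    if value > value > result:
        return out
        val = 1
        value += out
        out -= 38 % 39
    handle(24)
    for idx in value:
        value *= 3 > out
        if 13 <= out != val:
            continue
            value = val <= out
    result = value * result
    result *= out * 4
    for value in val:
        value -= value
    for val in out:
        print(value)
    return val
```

Transformed code:
def combine(value, out, val, result):
    result = result + 20
    value = 19 == 18
    if value > value and value > result:
        return out
    handle(24)
    for idx in value:
        value *= 3 > out
        if 13 <= out and out != val:
            continue
    result = value * result
    result *= out * 4
    for value in val:
        value -= value
    for val in out:
        print(value)
    return val

9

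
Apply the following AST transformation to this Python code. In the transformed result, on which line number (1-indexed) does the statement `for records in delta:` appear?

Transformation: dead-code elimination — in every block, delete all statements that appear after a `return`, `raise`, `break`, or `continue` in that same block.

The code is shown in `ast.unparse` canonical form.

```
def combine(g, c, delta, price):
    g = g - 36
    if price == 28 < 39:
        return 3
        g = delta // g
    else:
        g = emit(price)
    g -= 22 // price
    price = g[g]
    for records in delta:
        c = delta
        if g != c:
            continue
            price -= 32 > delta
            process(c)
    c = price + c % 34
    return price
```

Transformed code:
def combine(g, c, delta, price):
    g = g - 36
    if price == 28 < 39:
        return 3
    else:
        g = emit(price)
    g -= 22 // price
    price = g[g]
    for records in delta:
        c = delta
        if g != c:
            continue
    c = price + c % 34
    return price

9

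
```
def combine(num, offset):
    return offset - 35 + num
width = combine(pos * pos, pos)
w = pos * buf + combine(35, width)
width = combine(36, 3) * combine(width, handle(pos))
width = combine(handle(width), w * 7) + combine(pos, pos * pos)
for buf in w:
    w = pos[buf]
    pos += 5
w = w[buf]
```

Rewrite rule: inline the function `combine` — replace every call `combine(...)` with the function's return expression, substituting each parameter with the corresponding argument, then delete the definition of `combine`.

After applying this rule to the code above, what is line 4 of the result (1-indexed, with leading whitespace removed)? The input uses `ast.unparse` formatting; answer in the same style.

width = w * 7 - 35 + handle(width) + (pos * pos - 35 + pos)

Transformed code:
width = pos - 35 + pos * pos
w = pos * buf + (width - 35 + 35)
width = (3 - 35 + 36) * (handle(pos) - 35 + width)
width = w * 7 - 35 + handle(width) + (pos * pos - 35 + pos)
for buf in w:
    w = pos[buf]
    pos += 5
w = w[buf]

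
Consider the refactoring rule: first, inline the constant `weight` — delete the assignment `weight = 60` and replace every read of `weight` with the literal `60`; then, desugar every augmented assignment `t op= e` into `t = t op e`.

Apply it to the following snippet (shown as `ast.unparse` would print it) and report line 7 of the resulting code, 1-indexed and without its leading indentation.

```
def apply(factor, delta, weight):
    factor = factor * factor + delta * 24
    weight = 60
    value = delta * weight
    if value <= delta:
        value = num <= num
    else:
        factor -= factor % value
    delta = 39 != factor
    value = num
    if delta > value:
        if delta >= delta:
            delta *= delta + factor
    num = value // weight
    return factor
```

factor = factor - factor % value

Transformed code:
def apply(factor, delta, weight):
    factor = factor * factor + delta * 24
    value = delta * 60
    if value <= delta:
        value = num <= num
    else:
        factor = factor - factor % value
    delta = 39 != factor
    value = num
    if delta > value:
        if delta >= delta:
            delta = delta * (delta + factor)
    num = value // 60
    return factor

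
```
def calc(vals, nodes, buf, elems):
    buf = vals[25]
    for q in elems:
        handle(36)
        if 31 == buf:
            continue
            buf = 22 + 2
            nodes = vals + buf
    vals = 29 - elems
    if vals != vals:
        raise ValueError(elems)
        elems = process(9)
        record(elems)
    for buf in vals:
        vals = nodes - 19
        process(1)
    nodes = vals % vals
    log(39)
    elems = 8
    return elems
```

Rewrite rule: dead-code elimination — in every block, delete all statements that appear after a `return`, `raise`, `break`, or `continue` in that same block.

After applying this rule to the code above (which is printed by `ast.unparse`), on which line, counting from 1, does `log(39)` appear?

14

Transformed code:
def calc(vals, nodes, buf, elems):
    buf = vals[25]
    for q in elems:
        handle(36)
        if 31 == buf:
            continue
    vals = 29 - elems
    if vals != vals:
        raise ValueError(elems)
    for buf in vals:
        vals = nodes - 19
        process(1)
    nodes = vals % vals
    log(39)
    elems = 8
    return elems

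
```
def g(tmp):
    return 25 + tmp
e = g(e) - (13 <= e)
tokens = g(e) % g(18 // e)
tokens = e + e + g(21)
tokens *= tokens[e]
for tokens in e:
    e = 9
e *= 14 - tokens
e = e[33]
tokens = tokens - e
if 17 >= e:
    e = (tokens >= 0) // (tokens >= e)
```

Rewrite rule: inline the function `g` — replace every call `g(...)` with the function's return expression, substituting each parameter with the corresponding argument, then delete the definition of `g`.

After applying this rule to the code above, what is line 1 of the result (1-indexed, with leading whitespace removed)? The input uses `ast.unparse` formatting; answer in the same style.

Transformed code:
e = 25 + e - (13 <= e)
tokens = (25 + e) % (25 + 18 // e)
tokens = e + e + (25 + 21)
tokens *= tokens[e]
for tokens in e:
    e = 9
e *= 14 - tokens
e = e[33]
tokens = tokens - e
if 17 >= e:
    e = (tokens >= 0) // (tokens >= e)

e = 25 + e - (13 <= e)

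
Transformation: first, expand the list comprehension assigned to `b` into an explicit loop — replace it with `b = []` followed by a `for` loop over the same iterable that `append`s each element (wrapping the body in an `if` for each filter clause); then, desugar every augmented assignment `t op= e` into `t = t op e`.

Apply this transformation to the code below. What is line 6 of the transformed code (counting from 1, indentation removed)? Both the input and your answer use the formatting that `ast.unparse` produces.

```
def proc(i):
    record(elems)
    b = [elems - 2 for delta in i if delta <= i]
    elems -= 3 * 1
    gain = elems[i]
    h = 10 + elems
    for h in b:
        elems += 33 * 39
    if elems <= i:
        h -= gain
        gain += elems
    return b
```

b.append(elems - 2)

Transformed code:
def proc(i):
    record(elems)
    b = []
    for delta in i:
        if delta <= i:
            b.append(elems - 2)
    elems = elems - 3 * 1
    gain = elems[i]
    h = 10 + elems
    for h in b:
        elems = elems + 33 * 39
    if elems <= i:
        h = h - gain
        gain = gain + elems
    return b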